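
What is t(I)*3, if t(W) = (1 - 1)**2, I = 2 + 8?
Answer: 0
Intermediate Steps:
I = 10
t(W) = 0 (t(W) = 0**2 = 0)
t(I)*3 = 0*3 = 0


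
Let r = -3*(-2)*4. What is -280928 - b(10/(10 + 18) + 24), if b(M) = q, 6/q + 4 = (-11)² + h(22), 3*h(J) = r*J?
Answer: -82311910/293 ≈ -2.8093e+5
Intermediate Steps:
r = 24 (r = 6*4 = 24)
h(J) = 8*J (h(J) = (24*J)/3 = 8*J)
q = 6/293 (q = 6/(-4 + ((-11)² + 8*22)) = 6/(-4 + (121 + 176)) = 6/(-4 + 297) = 6/293 ≈ 0.020478)
b(M) = 6/293
-280928 - b(10/(10 + 18) + 24) = -280928 - 1*6/293 = -280928 - 6/293 = -82311910/293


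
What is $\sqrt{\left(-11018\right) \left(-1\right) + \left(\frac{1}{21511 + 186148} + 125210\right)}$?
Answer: $\frac{3 \sqrt{652717697085303}}{207659} \approx 369.09$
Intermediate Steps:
$\sqrt{\left(-11018\right) \left(-1\right) + \left(\frac{1}{21511 + 186148} + 125210\right)} = \sqrt{11018 + \left(\frac{1}{207659} + 125210\right)} = \sqrt{11018 + \frac{26000983391}{207659}} = \sqrt{\frac{28288970253}{207659}} = \frac{3 \sqrt{652717697085303}}{207659}$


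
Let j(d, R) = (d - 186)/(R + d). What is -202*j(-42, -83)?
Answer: -46056/125 ≈ -368.45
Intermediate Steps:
j(d, R) = (-186 + d)/(R + d)
-202*j(-42, -83) = -202*(-186 - 42)/(-83 - 42) = -202*(-228)/(-125) = -(-202)*(-228)/125 = -202*228/125 = -46056/125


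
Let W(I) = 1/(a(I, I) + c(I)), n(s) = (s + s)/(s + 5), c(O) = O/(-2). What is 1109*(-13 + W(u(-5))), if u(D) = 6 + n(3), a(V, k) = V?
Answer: -380387/27 ≈ -14088.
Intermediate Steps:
c(O) = -O/2 (c(O) = O*(-½) = -O/2)
n(s) = 2*s/(5 + s) (n(s) = (2*s)/(5 + s) = 2*s/(5 + s))
u(D) = 27/4 (u(D) = 6 + 2*3/(5 + 3) = 6 + 2*3/8 = 6 + 2*3*(⅛) = 6 + ¾ = 27/4)
W(I) = 2/I (W(I) = 1/(I - I/2) = 1/(I/2) = 2/I)
1109*(-13 + W(u(-5))) = 1109*(-13 + 2/(27/4)) = 1109*(-13 + 2*(4/27)) = 1109*(-13 + 8/27) = 1109*(-343/27) = -380387/27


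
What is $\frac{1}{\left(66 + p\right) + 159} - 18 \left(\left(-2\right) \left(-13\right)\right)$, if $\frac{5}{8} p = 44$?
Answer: $- \frac{691231}{1477} \approx -468.0$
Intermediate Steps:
$p = \frac{352}{5}$ ($p = \frac{8}{5} \cdot 44 = \frac{352}{5} \approx 70.4$)
$\frac{1}{\left(66 + p\right) + 159} - 18 \left(\left(-2\right) \left(-13\right)\right) = \frac{1}{\left(66 + \frac{352}{5}\right) + 159} - 18 \left(\left(-2\right) \left(-13\right)\right) = \frac{1}{\frac{682}{5} + 159} - 468 = \frac{1}{\frac{1477}{5}} - 468 = \frac{5}{1477} - 468 = - \frac{691231}{1477}$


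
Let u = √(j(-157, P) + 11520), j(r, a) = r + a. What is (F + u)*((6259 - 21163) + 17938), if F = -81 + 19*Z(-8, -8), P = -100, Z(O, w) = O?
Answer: -706922 + 3034*√11263 ≈ -3.8493e+5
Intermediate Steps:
j(r, a) = a + r
F = -233 (F = -81 + 19*(-8) = -81 - 152 = -233)
u = √11263 (u = √((-100 - 157) + 11520) = √(-257 + 11520) = √11263 ≈ 106.13)
(F + u)*((6259 - 21163) + 17938) = (-233 + √11263)*((6259 - 21163) + 17938) = (-233 + √11263)*(-14904 + 17938) = (-233 + √11263)*3034 = -706922 + 3034*√11263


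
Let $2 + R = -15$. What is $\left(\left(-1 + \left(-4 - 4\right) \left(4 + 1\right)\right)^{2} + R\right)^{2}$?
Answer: $2768896$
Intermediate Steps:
$R = -17$ ($R = -2 - 15 = -17$)
$\left(\left(-1 + \left(-4 - 4\right) \left(4 + 1\right)\right)^{2} + R\right)^{2} = \left(\left(-1 + \left(-4 - 4\right) \left(4 + 1\right)\right)^{2} - 17\right)^{2} = \left(\left(-1 - 40\right)^{2} - 17\right)^{2} = \left(\left(-41\right)^{2} - 17\right)^{2} = \left(1681 - 17\right)^{2} = 1664^{2} = 2768896$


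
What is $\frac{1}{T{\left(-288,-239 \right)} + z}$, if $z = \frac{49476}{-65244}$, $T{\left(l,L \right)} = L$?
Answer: $- \frac{5437}{1303566} \approx -0.0041709$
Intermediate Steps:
$z = - \frac{4123}{5437}$ ($z = 49476 \left(- \frac{1}{65244}\right) = - \frac{4123}{5437} \approx -0.75832$)
$\frac{1}{T{\left(-288,-239 \right)} + z} = \frac{1}{-239 - \frac{4123}{5437}} = \frac{1}{- \frac{1303566}{5437}} = - \frac{5437}{1303566}$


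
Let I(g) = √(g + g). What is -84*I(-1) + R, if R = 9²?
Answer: 81 - 84*I*√2 ≈ 81.0 - 118.79*I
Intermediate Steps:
I(g) = √2*√g (I(g) = √(2*g) = √2*√g)
R = 81
-84*I(-1) + R = -84*√2*√(-1) + 81 = -84*√2*I + 81 = -84*I*√2 + 81 = 81 - 84*I*√2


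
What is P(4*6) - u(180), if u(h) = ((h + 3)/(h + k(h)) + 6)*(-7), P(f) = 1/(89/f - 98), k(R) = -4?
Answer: 19622775/398288 ≈ 49.268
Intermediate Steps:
P(f) = 1/(-98 + 89/f)
u(h) = -42 - 7*(3 + h)/(-4 + h) (u(h) = ((h + 3)/(h - 4) + 6)*(-7) = ((3 + h)/(-4 + h) + 6)*(-7) = (6 + (3 + h)/(-4 + h))*(-7) = -42 - 7*(3 + h)/(-4 + h))
P(4*6) - u(180) = -4*6/(-89 + 98*(4*6)) - 49*(3 - 1*180)/(-4 + 180) = -1*24/(-89 + 98*24) - 49*(3 - 180)/176 = -1*24/(-89 + 2352) - 49*(-177)/176 = -1*24/2263 - 1*(-8673/176) = -1*24*1/2263 + 8673/176 = -24/2263 + 8673/176 = 19622775/398288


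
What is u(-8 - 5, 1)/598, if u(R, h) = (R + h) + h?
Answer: -11/598 ≈ -0.018395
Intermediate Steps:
u(R, h) = R + 2*h
u(-8 - 5, 1)/598 = ((-8 - 5) + 2*1)/598 = (-13 + 2)*(1/598) = -11*1/598 = -11/598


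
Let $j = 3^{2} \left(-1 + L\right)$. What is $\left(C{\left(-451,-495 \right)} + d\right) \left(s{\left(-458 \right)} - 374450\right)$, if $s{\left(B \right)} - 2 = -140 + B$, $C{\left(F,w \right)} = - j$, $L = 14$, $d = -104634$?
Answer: $39286443546$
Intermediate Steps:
$j = 117$ ($j = 3^{2} \left(-1 + 14\right) = 9 \cdot 13 = 117$)
$C{\left(F,w \right)} = -117$ ($C{\left(F,w \right)} = \left(-1\right) 117 = -117$)
$s{\left(B \right)} = -138 + B$ ($s{\left(B \right)} = 2 + \left(-140 + B\right) = -138 + B$)
$\left(C{\left(-451,-495 \right)} + d\right) \left(s{\left(-458 \right)} - 374450\right) = \left(-117 - 104634\right) \left(\left(-138 - 458\right) - 374450\right) = - 104751 \left(-596 - 374450\right) = \left(-104751\right) \left(-375046\right) = 39286443546$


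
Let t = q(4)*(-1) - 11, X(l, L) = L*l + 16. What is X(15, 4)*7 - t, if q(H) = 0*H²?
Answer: 543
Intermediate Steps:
q(H) = 0
X(l, L) = 16 + L*l
t = -11 (t = 0*(-1) - 11 = 0 - 11 = -11)
X(15, 4)*7 - t = (16 + 4*15)*7 - 1*(-11) = (16 + 60)*7 + 11 = 76*7 + 11 = 532 + 11 = 543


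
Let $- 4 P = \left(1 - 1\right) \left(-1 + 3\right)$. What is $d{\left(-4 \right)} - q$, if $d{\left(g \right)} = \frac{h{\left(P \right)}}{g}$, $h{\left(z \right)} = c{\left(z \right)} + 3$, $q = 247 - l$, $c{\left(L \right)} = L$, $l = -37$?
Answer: $- \frac{1139}{4} \approx -284.75$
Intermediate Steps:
$P = 0$ ($P = - \frac{\left(1 - 1\right) \left(-1 + 3\right)}{4} = - \frac{0 \cdot 2}{4} = \left(- \frac{1}{4}\right) 0 = 0$)
$q = 284$ ($q = 247 - -37 = 247 + 37 = 284$)
$h{\left(z \right)} = 3 + z$ ($h{\left(z \right)} = z + 3 = 3 + z$)
$d{\left(g \right)} = \frac{3}{g}$ ($d{\left(g \right)} = \frac{3 + 0}{g} = \frac{3}{g}$)
$d{\left(-4 \right)} - q = \frac{3}{-4} - 284 = 3 \left(- \frac{1}{4}\right) - 284 = - \frac{3}{4} - 284 = - \frac{1139}{4}$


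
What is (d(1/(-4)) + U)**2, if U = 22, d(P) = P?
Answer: 7569/16 ≈ 473.06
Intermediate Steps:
(d(1/(-4)) + U)**2 = (1/(-4) + 22)**2 = (-1/4 + 22)**2 = (87/4)**2 = 7569/16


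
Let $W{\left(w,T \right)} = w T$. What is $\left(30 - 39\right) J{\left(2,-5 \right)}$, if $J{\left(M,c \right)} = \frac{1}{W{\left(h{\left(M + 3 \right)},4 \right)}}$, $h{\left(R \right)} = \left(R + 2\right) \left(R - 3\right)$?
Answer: $- \frac{9}{56} \approx -0.16071$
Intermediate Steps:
$h{\left(R \right)} = \left(-3 + R\right) \left(2 + R\right)$ ($h{\left(R \right)} = \left(2 + R\right) \left(-3 + R\right) = \left(-3 + R\right) \left(2 + R\right)$)
$W{\left(w,T \right)} = T w$
$J{\left(M,c \right)} = \frac{1}{-36 - 4 M + 4 \left(3 + M\right)^{2}}$ ($J{\left(M,c \right)} = \frac{1}{4 \left(-6 + \left(M + 3\right)^{2} - \left(M + 3\right)\right)} = \frac{1}{4 \left(-6 + \left(3 + M\right)^{2} - \left(3 + M\right)\right)} = \frac{1}{4 \left(-9 + \left(3 + M\right)^{2} - M\right)} = \frac{1}{-36 - 4 M + 4 \left(3 + M\right)^{2}}$)
$\left(30 - 39\right) J{\left(2,-5 \right)} = \left(30 - 39\right) \frac{1}{4 \cdot 2 \left(5 + 2\right)} = - 9 \cdot \frac{1}{4} \cdot \frac{1}{2} \cdot \frac{1}{7} = \left(-9\right) \frac{1}{56} = - \frac{9}{56}$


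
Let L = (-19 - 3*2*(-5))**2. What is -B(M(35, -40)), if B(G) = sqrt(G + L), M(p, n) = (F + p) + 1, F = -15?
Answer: -sqrt(142) ≈ -11.916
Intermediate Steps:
M(p, n) = -14 + p (M(p, n) = (-15 + p) + 1 = -14 + p)
L = 121 (L = (-19 - 6*(-5))**2 = (-19 + 30)**2 = 11**2 = 121)
B(G) = sqrt(121 + G) (B(G) = sqrt(G + 121) = sqrt(121 + G))
-B(M(35, -40)) = -sqrt(121 + (-14 + 35)) = -sqrt(121 + 21) = -sqrt(142)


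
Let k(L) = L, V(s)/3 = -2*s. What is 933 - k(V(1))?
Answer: 939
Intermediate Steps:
V(s) = -6*s (V(s) = 3*(-2*s) = -6*s)
933 - k(V(1)) = 933 - (-6) = 933 - 1*(-6) = 933 + 6 = 939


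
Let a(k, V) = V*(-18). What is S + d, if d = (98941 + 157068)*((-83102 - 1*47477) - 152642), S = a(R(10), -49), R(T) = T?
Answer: -72507124107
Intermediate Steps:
a(k, V) = -18*V
S = 882 (S = -18*(-49) = 882)
d = -72507124989 (d = 256009*((-83102 - 47477) - 152642) = 256009*(-130579 - 152642) = 256009*(-283221) = -72507124989)
S + d = 882 - 72507124989 = -72507124107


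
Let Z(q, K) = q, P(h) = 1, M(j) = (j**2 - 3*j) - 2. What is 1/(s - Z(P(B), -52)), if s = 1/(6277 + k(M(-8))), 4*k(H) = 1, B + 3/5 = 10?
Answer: -25109/25105 ≈ -1.0002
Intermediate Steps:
B = 47/5 (B = -3/5 + 10 = 47/5 ≈ 9.4000)
M(j) = -2 + j**2 - 3*j
k(H) = 1/4 (k(H) = (1/4)*1 = 1/4)
s = 4/25109 (s = 1/(6277 + 1/4) = 1/(25109/4) = 4/25109 ≈ 0.00015931)
1/(s - Z(P(B), -52)) = 1/(4/25109 - 1*1) = 1/(4/25109 - 1) = 1/(-25105/25109) = -25109/25105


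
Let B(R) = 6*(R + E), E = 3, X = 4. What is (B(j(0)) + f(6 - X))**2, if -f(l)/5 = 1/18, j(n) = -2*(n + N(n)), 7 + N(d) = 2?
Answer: 1957201/324 ≈ 6040.7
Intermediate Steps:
N(d) = -5 (N(d) = -7 + 2 = -5)
j(n) = 10 - 2*n (j(n) = -2*(n - 5) = -2*(-5 + n) = 10 - 2*n)
f(l) = -5/18
B(R) = 18 + 6*R (B(R) = 6*(R + 3) = 6*(3 + R) = 18 + 6*R)
(B(j(0)) + f(6 - X))**2 = ((18 + 6*(10 - 2*0)) - 5/18)**2 = ((18 + 6*(10 + 0)) - 5/18)**2 = ((18 + 6*10) - 5/18)**2 = ((18 + 60) - 5/18)**2 = (78 - 5/18)**2 = (1399/18)**2 = 1957201/324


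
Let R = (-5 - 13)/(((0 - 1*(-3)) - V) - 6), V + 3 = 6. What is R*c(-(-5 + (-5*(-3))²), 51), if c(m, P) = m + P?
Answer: -507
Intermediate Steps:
V = 3 (V = -3 + 6 = 3)
c(m, P) = P + m
R = 3 (R = (-5 - 13)/(((0 - 1*(-3)) - 1*3) - 6) = -18/(((0 + 3) - 3) - 6) = -18/((3 - 3) - 6) = -18/(0 - 6) = -18/(-6) = -18*(-⅙) = 3)
R*c(-(-5 + (-5*(-3))²), 51) = 3*(51 - (-5 + (-5*(-3))²)) = 3*(51 - (-5 + 15²)) = 3*(51 - (-5 + 225)) = 3*(51 - 1*220) = 3*(51 - 220) = 3*(-169) = -507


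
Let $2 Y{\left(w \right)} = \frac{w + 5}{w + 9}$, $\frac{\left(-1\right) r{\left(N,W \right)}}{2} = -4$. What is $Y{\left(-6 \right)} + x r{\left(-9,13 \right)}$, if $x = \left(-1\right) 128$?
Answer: $- \frac{6145}{6} \approx -1024.2$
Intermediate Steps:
$x = -128$
$r{\left(N,W \right)} = 8$ ($r{\left(N,W \right)} = \left(-2\right) \left(-4\right) = 8$)
$Y{\left(w \right)} = \frac{5 + w}{2 \left(9 + w\right)}$ ($Y{\left(w \right)} = \frac{\left(w + 5\right) \frac{1}{w + 9}}{2} = \frac{\left(5 + w\right) \frac{1}{9 + w}}{2} = \frac{\frac{1}{9 + w} \left(5 + w\right)}{2} = \frac{5 + w}{2 \left(9 + w\right)}$)
$Y{\left(-6 \right)} + x r{\left(-9,13 \right)} = \frac{5 - 6}{2 \left(9 - 6\right)} - 1024 = \frac{1}{2} \cdot \frac{1}{3} \left(-1\right) - 1024 = - \frac{1}{6} - 1024 = - \frac{6145}{6}$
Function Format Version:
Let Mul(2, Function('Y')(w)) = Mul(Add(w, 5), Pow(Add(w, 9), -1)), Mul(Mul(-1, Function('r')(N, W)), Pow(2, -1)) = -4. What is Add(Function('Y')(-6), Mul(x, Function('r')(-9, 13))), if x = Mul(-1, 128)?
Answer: Rational(-6145, 6) ≈ -1024.2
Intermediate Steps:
x = -128
Function('r')(N, W) = 8 (Function('r')(N, W) = Mul(-2, -4) = 8)
Function('Y')(w) = Mul(Rational(1, 2), Pow(Add(9, w), -1), Add(5, w)) (Function('Y')(w) = Mul(Rational(1, 2), Mul(Add(w, 5), Pow(Add(w, 9), -1))) = Mul(Rational(1, 2), Mul(Add(5, w), Pow(Add(9, w), -1))) = Mul(Rational(1, 2), Mul(Pow(Add(9, w), -1), Add(5, w))) = Mul(Rational(1, 2), Pow(Add(9, w), -1), Add(5, w)))
Add(Function('Y')(-6), Mul(x, Function('r')(-9, 13))) = Add(Mul(Rational(1, 2), Pow(Add(9, -6), -1), Add(5, -6)), Mul(-128, 8)) = Add(Mul(Rational(1, 2), Pow(3, -1), -1), -1024) = Add(Mul(Rational(1, 2), Rational(1, 3), -1), -1024) = Add(Rational(-1, 6), -1024) = Rational(-6145, 6)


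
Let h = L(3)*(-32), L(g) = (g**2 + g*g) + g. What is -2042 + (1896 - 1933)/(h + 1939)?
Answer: -2587251/1267 ≈ -2042.0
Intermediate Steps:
L(g) = g + 2*g**2 (L(g) = (g**2 + g**2) + g = 2*g**2 + g = g + 2*g**2)
h = -672 (h = (3*(1 + 2*3))*(-32) = (3*(1 + 6))*(-32) = (3*7)*(-32) = 21*(-32) = -672)
-2042 + (1896 - 1933)/(h + 1939) = -2042 + (1896 - 1933)/(-672 + 1939) = -2042 - 37/1267 = -2587251/1267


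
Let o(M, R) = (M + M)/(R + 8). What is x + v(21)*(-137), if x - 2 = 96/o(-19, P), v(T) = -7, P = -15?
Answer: 18595/19 ≈ 978.68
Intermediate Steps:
o(M, R) = 2*M/(8 + R) (o(M, R) = (2*M)/(8 + R) = 2*M/(8 + R))
x = 374/19 (x = 2 + 96/((2*(-19)/(8 - 15))) = 2 + 96/((2*(-19)/(-7))) = 2 + 96/((2*(-19)*(-1/7))) = 2 + 96/(38/7) = 2 + 96*(7/38) = 2 + 336/19 = 374/19 ≈ 19.684)
x + v(21)*(-137) = 374/19 - 7*(-137) = 374/19 + 959 = 18595/19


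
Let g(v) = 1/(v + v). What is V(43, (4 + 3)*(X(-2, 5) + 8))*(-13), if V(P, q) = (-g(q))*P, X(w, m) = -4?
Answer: 559/56 ≈ 9.9821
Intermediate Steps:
g(v) = 1/(2*v)
V(P, q) = -P/(2*q) (V(P, q) = (-1/(2*q))*P = -P/(2*q))
V(43, (4 + 3)*(X(-2, 5) + 8))*(-13) = -½*43/(4 + 3)*(-4 + 8)*(-13) = -½*43/7*4*(-13) = -½*43/28*(-13) = -½*43*1/28*(-13) = -43/56*(-13) = 559/56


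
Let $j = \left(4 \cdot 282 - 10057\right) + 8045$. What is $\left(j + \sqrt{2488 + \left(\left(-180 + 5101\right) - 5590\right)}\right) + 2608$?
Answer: $1724 + \sqrt{1819} \approx 1766.7$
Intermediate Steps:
$j = -884$ ($j = \left(1128 - 10057\right) + 8045 = -8929 + 8045 = -884$)
$\left(j + \sqrt{2488 + \left(\left(-180 + 5101\right) - 5590\right)}\right) + 2608 = \left(-884 + \sqrt{2488 + \left(\left(-180 + 5101\right) - 5590\right)}\right) + 2608 = \left(-884 + \sqrt{2488 + \left(4921 - 5590\right)}\right) + 2608 = \left(-884 + \sqrt{2488 - 669}\right) + 2608 = \left(-884 + \sqrt{1819}\right) + 2608 = 1724 + \sqrt{1819}$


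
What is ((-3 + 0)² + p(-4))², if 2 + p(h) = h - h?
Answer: 49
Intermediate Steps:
p(h) = -2 (p(h) = -2 + (h - h) = -2 + 0 = -2)
((-3 + 0)² + p(-4))² = ((-3 + 0)² - 2)² = ((-3)² - 2)² = (9 - 2)² = 7² = 49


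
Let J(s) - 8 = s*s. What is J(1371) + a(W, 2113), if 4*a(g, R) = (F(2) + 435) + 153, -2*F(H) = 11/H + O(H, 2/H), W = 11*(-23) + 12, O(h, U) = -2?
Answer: 30076729/16 ≈ 1.8798e+6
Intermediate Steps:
W = -241 (W = -253 + 12 = -241)
J(s) = 8 + s² (J(s) = 8 + s*s = 8 + s²)
F(H) = 1 - 11/(2*H) (F(H) = -(11/H - 2)/2 = -(-2 + 11/H)/2 = 1 - 11/(2*H))
a(g, R) = 2345/16 (a(g, R) = (((-11/2 + 2)/2 + 435) + 153)/4 = (((½)*(-7/2) + 435) + 153)/4 = ((-7/4 + 435) + 153)/4 = (1733/4 + 153)/4 = (¼)*(2345/4) = 2345/16)
J(1371) + a(W, 2113) = (8 + 1371²) + 2345/16 = (8 + 1879641) + 2345/16 = 1879649 + 2345/16 = 30076729/16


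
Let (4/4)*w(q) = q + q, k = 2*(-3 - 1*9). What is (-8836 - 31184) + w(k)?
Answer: -40068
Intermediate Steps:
k = -24 (k = 2*(-3 - 9) = 2*(-12) = -24)
w(q) = 2*q (w(q) = q + q = 2*q)
(-8836 - 31184) + w(k) = (-8836 - 31184) + 2*(-24) = -40020 - 48 = -40068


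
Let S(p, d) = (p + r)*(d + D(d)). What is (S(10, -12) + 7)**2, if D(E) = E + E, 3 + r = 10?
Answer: 366025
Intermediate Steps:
r = 7 (r = -3 + 10 = 7)
D(E) = 2*E
S(p, d) = 3*d*(7 + p) (S(p, d) = (p + 7)*(d + 2*d) = (7 + p)*(3*d) = 3*d*(7 + p))
(S(10, -12) + 7)**2 = (3*(-12)*(7 + 10) + 7)**2 = (3*(-12)*17 + 7)**2 = (-612 + 7)**2 = (-605)**2 = 366025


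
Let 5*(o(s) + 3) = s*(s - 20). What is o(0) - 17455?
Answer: -17458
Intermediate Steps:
o(s) = -3 + s*(-20 + s)/5 (o(s) = -3 + (s*(s - 20))/5 = -3 + (s*(-20 + s))/5 = -3 + s*(-20 + s)/5)
o(0) - 17455 = (-3 - 4*0 + (⅕)*0²) - 17455 = (-3 + 0 + (⅕)*0) - 17455 = (-3 + 0 + 0) - 17455 = -3 - 17455 = -17458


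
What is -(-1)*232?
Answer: 232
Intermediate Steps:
-(-1)*232 = -1*(-232) = 232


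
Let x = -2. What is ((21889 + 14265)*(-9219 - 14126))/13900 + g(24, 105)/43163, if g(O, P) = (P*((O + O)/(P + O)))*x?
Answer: -156649972412017/2579852510 ≈ -60721.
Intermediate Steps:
g(O, P) = -4*O*P/(O + P) (g(O, P) = (P*((O + O)/(P + O)))*(-2) = (P*((2*O)/(O + P)))*(-2) = (P*(2*O/(O + P)))*(-2) = (2*O*P/(O + P))*(-2) = -4*O*P/(O + P))
((21889 + 14265)*(-9219 - 14126))/13900 + g(24, 105)/43163 = ((21889 + 14265)*(-9219 - 14126))/13900 - 4*24*105/(24 + 105)/43163 = (36154*(-23345))*(1/13900) - 4*24*105/129*(1/43163) = -844015130*1/13900 - 4*24*105*1/129*(1/43163) = -84401513/1390 - 3360/43*1/43163 = -84401513/1390 - 3360/1856009 = -156649972412017/2579852510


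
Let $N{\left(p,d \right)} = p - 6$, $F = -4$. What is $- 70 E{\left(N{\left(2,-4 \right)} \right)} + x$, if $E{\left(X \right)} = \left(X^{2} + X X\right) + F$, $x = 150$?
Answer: $-1810$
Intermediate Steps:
$N{\left(p,d \right)} = -6 + p$ ($N{\left(p,d \right)} = p - 6 = -6 + p$)
$E{\left(X \right)} = -4 + 2 X^{2}$ ($E{\left(X \right)} = \left(X^{2} + X X\right) - 4 = \left(X^{2} + X^{2}\right) - 4 = 2 X^{2} - 4 = -4 + 2 X^{2}$)
$- 70 E{\left(N{\left(2,-4 \right)} \right)} + x = - 70 \left(-4 + 2 \left(-6 + 2\right)^{2}\right) + 150 = - 70 \left(-4 + 2 \left(-4\right)^{2}\right) + 150 = - 70 \left(-4 + 2 \cdot 16\right) + 150 = - 70 \left(-4 + 32\right) + 150 = \left(-70\right) 28 + 150 = -1960 + 150 = -1810$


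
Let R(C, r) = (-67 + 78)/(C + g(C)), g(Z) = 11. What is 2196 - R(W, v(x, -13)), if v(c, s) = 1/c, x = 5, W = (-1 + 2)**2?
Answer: 26341/12 ≈ 2195.1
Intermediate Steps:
W = 1 (W = 1**2 = 1)
R(C, r) = 11/(11 + C) (R(C, r) = (-67 + 78)/(C + 11) = 11/(11 + C))
2196 - R(W, v(x, -13)) = 2196 - 11/(11 + 1) = 2196 - 11/12 = 26341/12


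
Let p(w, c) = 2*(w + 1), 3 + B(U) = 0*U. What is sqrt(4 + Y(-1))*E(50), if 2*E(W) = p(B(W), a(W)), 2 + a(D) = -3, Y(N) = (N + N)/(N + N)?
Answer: -2*sqrt(5) ≈ -4.4721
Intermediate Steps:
B(U) = -3 (B(U) = -3 + 0*U = -3 + 0 = -3)
Y(N) = 1 (Y(N) = (2*N)/((2*N)) = (2*N)*(1/(2*N)) = 1)
a(D) = -5 (a(D) = -2 - 3 = -5)
p(w, c) = 2 + 2*w (p(w, c) = 2*(1 + w) = 2 + 2*w)
E(W) = -2 (E(W) = (2 + 2*(-3))/2 = (2 - 6)/2 = (1/2)*(-4) = -2)
sqrt(4 + Y(-1))*E(50) = sqrt(4 + 1)*(-2) = sqrt(5)*(-2) = -2*sqrt(5)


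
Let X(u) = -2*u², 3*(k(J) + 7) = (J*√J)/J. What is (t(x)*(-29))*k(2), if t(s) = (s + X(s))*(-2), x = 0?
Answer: 0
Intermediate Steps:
k(J) = -7 + √J/3 (k(J) = -7 + ((J*√J)/J)/3 = -7 + (J^(3/2)/J)/3 = -7 + √J/3)
t(s) = -2*s + 4*s² (t(s) = (s - 2*s²)*(-2) = -2*s + 4*s²)
(t(x)*(-29))*k(2) = ((2*0*(-1 + 2*0))*(-29))*(-7 + √2/3) = ((2*0*(-1 + 0))*(-29))*(-7 + √2/3) = ((2*0*(-1))*(-29))*(-7 + √2/3) = (0*(-29))*(-7 + √2/3) = 0*(-7 + √2/3) = 0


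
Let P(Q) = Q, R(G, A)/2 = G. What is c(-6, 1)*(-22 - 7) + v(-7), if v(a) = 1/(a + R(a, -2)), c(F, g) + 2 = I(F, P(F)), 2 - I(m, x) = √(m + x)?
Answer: -1/21 + 58*I*√3 ≈ -0.047619 + 100.46*I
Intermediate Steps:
R(G, A) = 2*G
I(m, x) = 2 - √(m + x)
c(F, g) = -√2*√F (c(F, g) = -2 + (2 - √(F + F)) = -2 + (2 - √(2*F)) = -2 + (2 - √2*√F) = -√2*√F)
v(a) = 1/(3*a) (v(a) = 1/(a + 2*a) = 1/(3*a))
c(-6, 1)*(-22 - 7) + v(-7) = (-√2*√(-6))*(-22 - 7) + (⅓)/(-7) = -√2*I*√6*(-29) + (⅓)*(-⅐) = -2*I*√3*(-29) - 1/21 = 58*I*√3 - 1/21 = -1/21 + 58*I*√3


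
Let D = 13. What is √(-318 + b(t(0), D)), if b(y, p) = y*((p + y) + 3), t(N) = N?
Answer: I*√318 ≈ 17.833*I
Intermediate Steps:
b(y, p) = y*(3 + p + y)
√(-318 + b(t(0), D)) = √(-318 + 0*(3 + 13 + 0)) = √(-318 + 0*16) = √(-318 + 0) = √(-318) = I*√318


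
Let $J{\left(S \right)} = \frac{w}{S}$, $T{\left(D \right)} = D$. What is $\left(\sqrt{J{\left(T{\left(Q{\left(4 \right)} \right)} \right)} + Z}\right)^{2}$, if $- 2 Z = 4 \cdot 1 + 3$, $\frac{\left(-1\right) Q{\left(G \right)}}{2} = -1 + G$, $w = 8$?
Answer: $- \frac{29}{6} \approx -4.8333$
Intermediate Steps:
$Q{\left(G \right)} = 2 - 2 G$ ($Q{\left(G \right)} = - 2 \left(-1 + G\right) = 2 - 2 G$)
$Z = - \frac{7}{2}$ ($Z = - \frac{4 \cdot 1 + 3}{2} = - \frac{4 + 3}{2} = \left(- \frac{1}{2}\right) 7 = - \frac{7}{2} \approx -3.5$)
$J{\left(S \right)} = \frac{8}{S}$
$\left(\sqrt{J{\left(T{\left(Q{\left(4 \right)} \right)} \right)} + Z}\right)^{2} = \left(\sqrt{\frac{8}{2 - 8} - \frac{7}{2}}\right)^{2} = \left(\sqrt{\frac{8}{-6} - \frac{7}{2}}\right)^{2} = \left(\sqrt{8 \left(- \frac{1}{6}\right) - \frac{7}{2}}\right)^{2} = \left(\sqrt{- \frac{4}{3} - \frac{7}{2}}\right)^{2} = \left(\sqrt{- \frac{29}{6}}\right)^{2} = \left(\frac{i \sqrt{174}}{6}\right)^{2} = - \frac{29}{6}$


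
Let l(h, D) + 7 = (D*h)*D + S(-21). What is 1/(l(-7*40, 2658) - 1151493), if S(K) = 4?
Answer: -1/1979341416 ≈ -5.0522e-10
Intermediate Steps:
l(h, D) = -3 + h*D**2 (l(h, D) = -7 + ((D*h)*D + 4) = -7 + (h*D**2 + 4) = -7 + (4 + h*D**2) = -3 + h*D**2)
1/(l(-7*40, 2658) - 1151493) = 1/((-3 - 7*40*2658**2) - 1151493) = 1/((-3 - 280*7064964) - 1151493) = 1/((-3 - 1978189920) - 1151493) = 1/(-1978189923 - 1151493) = 1/(-1979341416) = -1/1979341416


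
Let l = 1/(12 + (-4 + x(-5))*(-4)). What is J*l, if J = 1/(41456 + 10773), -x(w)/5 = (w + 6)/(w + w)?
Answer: 1/1357954 ≈ 7.3640e-7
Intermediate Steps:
x(w) = -5*(6 + w)/(2*w) (x(w) = -5*(w + 6)/(w + w) = -5*(6 + w)/(2*w))
l = 1/26 (l = 1/(12 + (-4 + (-5/2 - 15/(-5)))*(-4)) = 1/(12 + (-4 + (-5/2 - 15*(-1/5)))*(-4)) = 1/(12 + (-4 + (-5/2 + 3))*(-4)) = 1/(12 + (-4 + 1/2)*(-4)) = 1/(12 - 7/2*(-4)) = 1/(12 + 14) = 1/26 ≈ 0.038462)
J = 1/52229 ≈ 1.9146e-5
J*l = (1/52229)*(1/26) = 1/1357954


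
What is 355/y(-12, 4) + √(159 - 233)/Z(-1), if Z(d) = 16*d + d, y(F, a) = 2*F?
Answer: -355/24 - I*√74/17 ≈ -14.792 - 0.50602*I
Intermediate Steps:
Z(d) = 17*d
355/y(-12, 4) + √(159 - 233)/Z(-1) = 355/((2*(-12))) + √(159 - 233)/((17*(-1))) = 355/(-24) + √(-74)/(-17) = 355*(-1/24) + (I*√74)*(-1/17) = -355/24 - I*√74/17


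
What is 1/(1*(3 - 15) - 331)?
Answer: -1/343 ≈ -0.0029155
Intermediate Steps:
1/(1*(3 - 15) - 331) = 1/(1*(-12) - 331) = 1/(-12 - 331) = 1/(-343) = -1/343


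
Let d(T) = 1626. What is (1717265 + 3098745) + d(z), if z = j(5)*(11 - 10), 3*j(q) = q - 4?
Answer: 4817636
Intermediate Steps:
j(q) = -4/3 + q/3 (j(q) = (q - 4)/3 = (-4 + q)/3 = -4/3 + q/3)
z = 1/3 (z = (-4/3 + (1/3)*5)*(11 - 10) = (-4/3 + 5/3)*1 = (1/3)*1 = 1/3 ≈ 0.33333)
(1717265 + 3098745) + d(z) = (1717265 + 3098745) + 1626 = 4816010 + 1626 = 4817636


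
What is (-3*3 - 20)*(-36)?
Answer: 1044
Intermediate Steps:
(-3*3 - 20)*(-36) = (-9 - 20)*(-36) = -29*(-36) = 1044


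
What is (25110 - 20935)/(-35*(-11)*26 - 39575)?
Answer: -835/5913 ≈ -0.14121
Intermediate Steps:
(25110 - 20935)/(-35*(-11)*26 - 39575) = 4175/(385*26 - 39575) = 4175/(10010 - 39575) = 4175/(-29565) = 4175*(-1/29565) = -835/5913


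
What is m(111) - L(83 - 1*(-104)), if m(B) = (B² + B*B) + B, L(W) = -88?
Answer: 24841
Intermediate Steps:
m(B) = B + 2*B² (m(B) = (B² + B²) + B = 2*B² + B = B + 2*B²)
m(111) - L(83 - 1*(-104)) = 111*(1 + 2*111) - 1*(-88) = 111*(1 + 222) + 88 = 111*223 + 88 = 24753 + 88 = 24841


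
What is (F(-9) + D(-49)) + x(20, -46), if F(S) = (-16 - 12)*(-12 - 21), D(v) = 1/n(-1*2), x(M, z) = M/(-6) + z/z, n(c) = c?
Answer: 5527/6 ≈ 921.17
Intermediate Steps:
x(M, z) = 1 - M/6 (x(M, z) = M*(-⅙) + 1 = -M/6 + 1 = 1 - M/6)
D(v) = -½ (D(v) = 1/(-1*2) = 1/(-2) = -½)
F(S) = 924 (F(S) = -28*(-33) = 924)
(F(-9) + D(-49)) + x(20, -46) = (924 - ½) + (1 - ⅙*20) = 1847/2 + (1 - 10/3) = 1847/2 - 7/3 = 5527/6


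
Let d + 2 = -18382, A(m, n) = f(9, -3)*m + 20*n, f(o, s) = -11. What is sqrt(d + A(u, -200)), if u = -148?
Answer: 2*I*sqrt(5189) ≈ 144.07*I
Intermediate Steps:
A(m, n) = -11*m + 20*n
d = -18384 (d = -2 - 18382 = -18384)
sqrt(d + A(u, -200)) = sqrt(-18384 + (-11*(-148) + 20*(-200))) = sqrt(-18384 + (1628 - 4000)) = sqrt(-18384 - 2372) = sqrt(-20756) = 2*I*sqrt(5189)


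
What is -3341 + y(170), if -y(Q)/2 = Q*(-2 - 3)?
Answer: -1641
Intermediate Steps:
y(Q) = 10*Q (y(Q) = -2*Q*(-2 - 3) = -2*Q*(-5) = -(-10)*Q = 10*Q)
-3341 + y(170) = -3341 + 10*170 = -3341 + 1700 = -1641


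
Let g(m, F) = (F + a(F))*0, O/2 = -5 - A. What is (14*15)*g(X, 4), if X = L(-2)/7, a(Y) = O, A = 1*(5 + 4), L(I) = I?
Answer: 0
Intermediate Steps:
A = 9 (A = 1*9 = 9)
O = -28 (O = 2*(-5 - 1*9) = 2*(-5 - 9) = 2*(-14) = -28)
a(Y) = -28
X = -2/7 ≈ -0.28571
g(m, F) = 0 (g(m, F) = (F - 28)*0 = (-28 + F)*0 = 0)
(14*15)*g(X, 4) = (14*15)*0 = 210*0 = 0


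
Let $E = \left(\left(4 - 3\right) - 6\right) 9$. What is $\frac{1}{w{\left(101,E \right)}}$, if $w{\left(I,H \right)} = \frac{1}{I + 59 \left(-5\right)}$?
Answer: $-194$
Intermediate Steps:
$E = -45$ ($E = \left(1 - 6\right) 9 = \left(-5\right) 9 = -45$)
$w{\left(I,H \right)} = \frac{1}{-295 + I}$ ($w{\left(I,H \right)} = \frac{1}{I - 295} = \frac{1}{-295 + I}$)
$\frac{1}{w{\left(101,E \right)}} = \frac{1}{\frac{1}{-295 + 101}} = \frac{1}{\frac{1}{-194}} = \frac{1}{- \frac{1}{194}} = -194$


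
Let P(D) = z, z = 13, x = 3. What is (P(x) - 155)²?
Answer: 20164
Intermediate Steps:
P(D) = 13
(P(x) - 155)² = (13 - 155)² = (-142)² = 20164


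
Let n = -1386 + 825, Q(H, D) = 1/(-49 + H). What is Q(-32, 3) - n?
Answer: 45440/81 ≈ 560.99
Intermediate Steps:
n = -561
Q(-32, 3) - n = 1/(-49 - 32) - 1*(-561) = 1/(-81) + 561 = -1/81 + 561 = 45440/81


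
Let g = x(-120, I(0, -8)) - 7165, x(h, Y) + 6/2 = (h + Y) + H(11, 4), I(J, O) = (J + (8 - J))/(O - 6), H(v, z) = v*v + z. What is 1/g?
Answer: -7/50145 ≈ -0.00013960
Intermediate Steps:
H(v, z) = z + v² (H(v, z) = v² + z = z + v²)
I(J, O) = 8/(-6 + O)
x(h, Y) = 122 + Y + h (x(h, Y) = -3 + ((h + Y) + (4 + 11²)) = -3 + ((Y + h) + (4 + 121)) = -3 + ((Y + h) + 125) = -3 + (125 + Y + h) = 122 + Y + h)
g = -50145/7 (g = (122 + 8/(-6 - 8) - 120) - 7165 = (122 + 8/(-14) - 120) - 7165 = (122 + 8*(-1/14) - 120) - 7165 = (122 - 4/7 - 120) - 7165 = 10/7 - 7165 = -50145/7 ≈ -7163.6)
1/g = 1/(-50145/7) = -7/50145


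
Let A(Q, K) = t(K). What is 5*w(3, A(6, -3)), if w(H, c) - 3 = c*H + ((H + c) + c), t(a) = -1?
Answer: 5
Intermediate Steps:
A(Q, K) = -1
w(H, c) = 3 + H + 2*c + H*c (w(H, c) = 3 + (c*H + ((H + c) + c)) = 3 + (H*c + (H + 2*c)) = 3 + (H + 2*c + H*c) = 3 + H + 2*c + H*c)
5*w(3, A(6, -3)) = 5*(3 + 3 + 2*(-1) + 3*(-1)) = 5*(3 + 3 - 2 - 3) = 5*1 = 5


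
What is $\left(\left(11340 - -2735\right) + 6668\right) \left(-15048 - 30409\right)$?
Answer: $-942914551$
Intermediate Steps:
$\left(\left(11340 - -2735\right) + 6668\right) \left(-15048 - 30409\right) = \left(\left(11340 + 2735\right) + 6668\right) \left(-45457\right) = \left(14075 + 6668\right) \left(-45457\right) = 20743 \left(-45457\right) = -942914551$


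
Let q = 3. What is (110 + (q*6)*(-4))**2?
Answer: 1444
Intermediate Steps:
(110 + (q*6)*(-4))**2 = (110 + (3*6)*(-4))**2 = (110 + 18*(-4))**2 = (110 - 72)**2 = 38**2 = 1444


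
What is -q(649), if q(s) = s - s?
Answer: 0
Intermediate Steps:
q(s) = 0
-q(649) = -1*0 = 0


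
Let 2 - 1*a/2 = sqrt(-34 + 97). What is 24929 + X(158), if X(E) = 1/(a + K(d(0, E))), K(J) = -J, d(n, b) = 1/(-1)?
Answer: 5658878/227 - 6*sqrt(7)/227 ≈ 24929.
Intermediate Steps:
d(n, b) = -1
a = 4 - 6*sqrt(7) (a = 4 - 2*sqrt(-34 + 97) = 4 - 6*sqrt(7) ≈ -11.875)
X(E) = 1/(5 - 6*sqrt(7)) (X(E) = 1/((4 - 6*sqrt(7)) - 1*(-1)) = 1/((4 - 6*sqrt(7)) + 1) = 1/(5 - 6*sqrt(7)))
24929 + X(158) = 24929 + (-5/227 - 6*sqrt(7)/227) = 5658878/227 - 6*sqrt(7)/227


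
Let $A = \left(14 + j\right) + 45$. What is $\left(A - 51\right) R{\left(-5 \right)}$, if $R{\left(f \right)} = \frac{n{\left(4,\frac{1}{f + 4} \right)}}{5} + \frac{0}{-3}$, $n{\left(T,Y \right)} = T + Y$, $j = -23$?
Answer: $-9$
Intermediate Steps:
$R{\left(f \right)} = \frac{4}{5} + \frac{1}{5 \left(4 + f\right)}$ ($R{\left(f \right)} = \frac{4 + \frac{1}{f + 4}}{5} + \frac{0}{-3} = \left(4 + \frac{1}{4 + f}\right) \frac{1}{5} + 0 \left(- \frac{1}{3}\right) = \left(\frac{4}{5} + \frac{1}{5 \left(4 + f\right)}\right) + 0 = \frac{4}{5} + \frac{1}{5 \left(4 + f\right)}$)
$A = 36$ ($A = \left(14 - 23\right) + 45 = -9 + 45 = 36$)
$\left(A - 51\right) R{\left(-5 \right)} = \left(36 - 51\right) \frac{17 + 4 \left(-5\right)}{5 \left(4 - 5\right)} = - 15 \frac{17 - 20}{5 \left(-1\right)} = - 15 \cdot \frac{1}{5} \left(-1\right) \left(-3\right) = \left(-15\right) \frac{3}{5} = -9$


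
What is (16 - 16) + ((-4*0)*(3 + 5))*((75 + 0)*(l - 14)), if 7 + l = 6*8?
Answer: 0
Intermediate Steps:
l = 41 (l = -7 + 6*8 = -7 + 48 = 41)
(16 - 16) + ((-4*0)*(3 + 5))*((75 + 0)*(l - 14)) = (16 - 16) + ((-4*0)*(3 + 5))*((75 + 0)*(41 - 14)) = 0 + (0*8)*(75*27) = 0 + 0*2025 = 0 + 0 = 0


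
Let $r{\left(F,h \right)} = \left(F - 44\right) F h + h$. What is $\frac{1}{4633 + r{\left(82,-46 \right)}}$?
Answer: $- \frac{1}{138749} \approx -7.2073 \cdot 10^{-6}$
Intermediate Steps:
$r{\left(F,h \right)} = h + F h \left(-44 + F\right)$ ($r{\left(F,h \right)} = \left(F - 44\right) F h + h = \left(-44 + F\right) F h + h = F \left(-44 + F\right) h + h = F h \left(-44 + F\right) + h = h + F h \left(-44 + F\right)$)
$\frac{1}{4633 + r{\left(82,-46 \right)}} = \frac{1}{4633 - 46 \left(1 + 82^{2} - 3608\right)} = \frac{1}{4633 - 46 \left(1 + 6724 - 3608\right)} = \frac{1}{4633 - 143382} = \frac{1}{-138749} = - \frac{1}{138749}$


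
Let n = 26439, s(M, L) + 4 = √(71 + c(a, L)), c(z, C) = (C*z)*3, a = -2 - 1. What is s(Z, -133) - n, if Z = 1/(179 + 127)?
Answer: -26443 + 2*√317 ≈ -26407.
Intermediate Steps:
Z = 1/306 ≈ 0.0032680
a = -3
c(z, C) = 3*C*z
s(M, L) = -4 + √(71 - 9*L) (s(M, L) = -4 + √(71 + 3*L*(-3)) = -4 + √(71 - 9*L))
s(Z, -133) - n = (-4 + √(71 - 9*(-133))) - 1*26439 = (-4 + √(71 + 1197)) - 26439 = (-4 + √1268) - 26439 = (-4 + 2*√317) - 26439 = -26443 + 2*√317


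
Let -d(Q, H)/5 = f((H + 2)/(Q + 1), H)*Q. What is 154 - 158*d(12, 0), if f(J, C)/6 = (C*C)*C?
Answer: 154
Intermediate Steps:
f(J, C) = 6*C**3 (f(J, C) = 6*((C*C)*C) = 6*(C**2*C) = 6*C**3)
d(Q, H) = -30*Q*H**3 (d(Q, H) = -5*6*H**3*Q = -30*Q*H**3)
154 - 158*d(12, 0) = 154 - (-4740)*12*0**3 = 154 - (-4740)*12*0 = 154 - 158*0 = 154 + 0 = 154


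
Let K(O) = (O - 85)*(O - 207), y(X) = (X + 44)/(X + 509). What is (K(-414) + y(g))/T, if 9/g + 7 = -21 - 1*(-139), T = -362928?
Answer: -5836882475/6836111808 ≈ -0.85383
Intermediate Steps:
g = 3/37 (g = 9/(-7 + (-21 - 1*(-139))) = 9/(-7 + (-21 + 139)) = 9/(-7 + 118) = 9/111 = 9*(1/111) = 3/37 ≈ 0.081081)
y(X) = (44 + X)/(509 + X)
K(O) = (-207 + O)*(-85 + O) (K(O) = (-85 + O)*(-207 + O) = (-207 + O)*(-85 + O))
(K(-414) + y(g))/T = ((17595 + (-414)² - 292*(-414)) + (44 + 3/37)/(509 + 3/37))/(-362928) = ((17595 + 171396 + 120888) + (1631/37)/(18836/37))*(-1/362928) = (309879 + (37/18836)*(1631/37))*(-1/362928) = (309879 + 1631/18836)*(-1/362928) = (5836882475/18836)*(-1/362928) = -5836882475/6836111808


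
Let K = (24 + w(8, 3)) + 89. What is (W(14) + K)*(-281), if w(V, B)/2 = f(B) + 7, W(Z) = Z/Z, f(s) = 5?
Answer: -38778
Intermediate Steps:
W(Z) = 1
w(V, B) = 24 (w(V, B) = 2*(5 + 7) = 2*12 = 24)
K = 137 (K = (24 + 24) + 89 = 48 + 89 = 137)
(W(14) + K)*(-281) = (1 + 137)*(-281) = 138*(-281) = -38778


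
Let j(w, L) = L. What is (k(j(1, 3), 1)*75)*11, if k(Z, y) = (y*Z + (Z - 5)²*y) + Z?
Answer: 8250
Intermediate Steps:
k(Z, y) = Z + Z*y + y*(-5 + Z)² (k(Z, y) = (Z*y + (-5 + Z)²*y) + Z = (Z*y + y*(-5 + Z)²) + Z = Z + Z*y + y*(-5 + Z)²)
(k(j(1, 3), 1)*75)*11 = ((3 + 3*1 + 1*(-5 + 3)²)*75)*11 = ((3 + 3 + 1*(-2)²)*75)*11 = ((3 + 3 + 1*4)*75)*11 = ((3 + 3 + 4)*75)*11 = (10*75)*11 = 750*11 = 8250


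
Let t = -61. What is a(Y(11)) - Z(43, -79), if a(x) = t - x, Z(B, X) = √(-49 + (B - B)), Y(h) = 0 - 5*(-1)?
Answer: -66 - 7*I ≈ -66.0 - 7.0*I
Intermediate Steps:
Y(h) = 5 (Y(h) = 0 + 5 = 5)
Z(B, X) = 7*I (Z(B, X) = √(-49 + 0) = √(-49) = 7*I)
a(x) = -61 - x
a(Y(11)) - Z(43, -79) = (-61 - 1*5) - 7*I = (-61 - 5) - 7*I = -66 - 7*I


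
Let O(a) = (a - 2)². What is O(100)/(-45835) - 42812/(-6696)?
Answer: 474494909/76727790 ≈ 6.1841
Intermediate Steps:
O(a) = (-2 + a)²
O(100)/(-45835) - 42812/(-6696) = (-2 + 100)²/(-45835) - 42812/(-6696) = 98²*(-1/45835) - 42812*(-1/6696) = 9604*(-1/45835) + 10703/1674 = -9604/45835 + 10703/1674 = 474494909/76727790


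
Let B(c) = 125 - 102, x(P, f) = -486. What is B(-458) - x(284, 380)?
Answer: 509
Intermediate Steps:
B(c) = 23
B(-458) - x(284, 380) = 23 - 1*(-486) = 23 + 486 = 509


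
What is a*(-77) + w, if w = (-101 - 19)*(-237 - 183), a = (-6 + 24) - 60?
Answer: 53634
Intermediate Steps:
a = -42 (a = 18 - 60 = -42)
w = 50400 (w = -120*(-420) = 50400)
a*(-77) + w = -42*(-77) + 50400 = 3234 + 50400 = 53634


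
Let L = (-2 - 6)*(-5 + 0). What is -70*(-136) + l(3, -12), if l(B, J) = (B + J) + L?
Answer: 9551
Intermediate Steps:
L = 40 (L = -8*(-5) = 40)
l(B, J) = 40 + B + J (l(B, J) = (B + J) + 40 = 40 + B + J)
-70*(-136) + l(3, -12) = -70*(-136) + (40 + 3 - 12) = 9520 + 31 = 9551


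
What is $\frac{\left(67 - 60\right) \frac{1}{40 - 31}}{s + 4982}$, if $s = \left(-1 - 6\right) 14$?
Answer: $\frac{7}{43956} \approx 0.00015925$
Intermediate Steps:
$s = -98$ ($s = \left(-7\right) 14 = -98$)
$\frac{\left(67 - 60\right) \frac{1}{40 - 31}}{s + 4982} = \frac{\left(67 - 60\right) \frac{1}{40 - 31}}{-98 + 4982} = \frac{7 \cdot \frac{1}{9}}{4884} = 7 \cdot \frac{1}{9} \cdot \frac{1}{4884} = \frac{7}{9} \cdot \frac{1}{4884} = \frac{7}{43956}$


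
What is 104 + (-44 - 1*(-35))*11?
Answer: 5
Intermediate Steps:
104 + (-44 - 1*(-35))*11 = 104 + (-44 + 35)*11 = 104 - 9*11 = 104 - 99 = 5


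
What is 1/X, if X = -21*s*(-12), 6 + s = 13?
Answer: 1/1764 ≈ 0.00056689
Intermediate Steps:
s = 7 (s = -6 + 13 = 7)
X = 1764 (X = -21*7*(-12) = -147*(-12) = 1764)
1/X = 1/1764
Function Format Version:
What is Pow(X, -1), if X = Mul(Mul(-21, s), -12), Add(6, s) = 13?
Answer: Rational(1, 1764) ≈ 0.00056689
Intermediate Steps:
s = 7 (s = Add(-6, 13) = 7)
X = 1764 (X = Mul(Mul(-21, 7), -12) = Mul(-147, -12) = 1764)
Pow(X, -1) = Pow(1764, -1) = Rational(1, 1764)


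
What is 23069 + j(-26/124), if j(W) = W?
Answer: 1430265/62 ≈ 23069.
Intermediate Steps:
23069 + j(-26/124) = 23069 - 26/124 = 23069 - 26*1/124 = 23069 - 13/62 = 1430265/62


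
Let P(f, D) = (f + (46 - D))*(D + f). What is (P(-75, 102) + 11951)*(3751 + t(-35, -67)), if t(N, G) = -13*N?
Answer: 35389284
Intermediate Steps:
P(f, D) = (D + f)*(46 + f - D) (P(f, D) = (46 + f - D)*(D + f) = (D + f)*(46 + f - D))
(P(-75, 102) + 11951)*(3751 + t(-35, -67)) = (((-75)² - 1*102² + 46*102 + 46*(-75)) + 11951)*(3751 - 13*(-35)) = ((5625 - 1*10404 + 4692 - 3450) + 11951)*(3751 + 455) = ((5625 - 10404 + 4692 - 3450) + 11951)*4206 = (-3537 + 11951)*4206 = 8414*4206 = 35389284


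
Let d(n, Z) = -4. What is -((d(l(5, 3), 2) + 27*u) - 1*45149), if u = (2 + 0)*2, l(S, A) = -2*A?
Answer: 45045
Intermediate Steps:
u = 4 (u = 2*2 = 4)
-((d(l(5, 3), 2) + 27*u) - 1*45149) = -((-4 + 27*4) - 1*45149) = -((-4 + 108) - 45149) = -(104 - 45149) = -1*(-45045) = 45045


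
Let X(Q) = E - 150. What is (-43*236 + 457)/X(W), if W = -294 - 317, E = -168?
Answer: 9691/318 ≈ 30.475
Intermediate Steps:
W = -611
X(Q) = -318 (X(Q) = -168 - 150 = -318)
(-43*236 + 457)/X(W) = (-43*236 + 457)/(-318) = (-10148 + 457)*(-1/318) = -9691*(-1/318) = 9691/318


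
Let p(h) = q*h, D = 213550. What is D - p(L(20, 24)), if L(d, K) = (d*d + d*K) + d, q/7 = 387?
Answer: -2224550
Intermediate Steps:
q = 2709 (q = 7*387 = 2709)
L(d, K) = d + d**2 + K*d (L(d, K) = (d**2 + K*d) + d = d + d**2 + K*d)
p(h) = 2709*h
D - p(L(20, 24)) = 213550 - 2709*20*(1 + 24 + 20) = 213550 - 2709*20*45 = 213550 - 2709*900 = 213550 - 1*2438100 = 213550 - 2438100 = -2224550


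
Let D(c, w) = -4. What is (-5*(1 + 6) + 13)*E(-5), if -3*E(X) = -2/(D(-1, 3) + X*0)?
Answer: 11/3 ≈ 3.6667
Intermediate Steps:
E(X) = -⅙ (E(X) = -(-2)/(3*(-4 + X*0)) = -(-2)/(3*(-4 + 0)) = -(-2)/(3*(-4)) = -(-2)*(-1)/(3*4) = -⅓*½ = -⅙)
(-5*(1 + 6) + 13)*E(-5) = (-5*(1 + 6) + 13)*(-⅙) = (-5*7 + 13)*(-⅙) = (-35 + 13)*(-⅙) = -22*(-⅙) = 11/3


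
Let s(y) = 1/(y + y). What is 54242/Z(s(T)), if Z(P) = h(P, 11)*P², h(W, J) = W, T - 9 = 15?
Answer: 5998731264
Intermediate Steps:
T = 24 (T = 9 + 15 = 24)
s(y) = 1/(2*y)
Z(P) = P³ (Z(P) = P*P² = P³)
54242/Z(s(T)) = 54242/(((½)/24)³) = 54242/(((½)*(1/24))³) = 54242/((1/48)³) = 54242/(1/110592) = 54242*110592 = 5998731264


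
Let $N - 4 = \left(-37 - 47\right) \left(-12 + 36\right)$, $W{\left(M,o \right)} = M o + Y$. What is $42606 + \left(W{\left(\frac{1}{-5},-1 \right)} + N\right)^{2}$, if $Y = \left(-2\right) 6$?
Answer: $\frac{103459311}{25} \approx 4.1384 \cdot 10^{6}$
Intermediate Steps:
$Y = -12$
$W{\left(M,o \right)} = -12 + M o$ ($W{\left(M,o \right)} = M o - 12 = -12 + M o$)
$N = -2012$ ($N = 4 + \left(-37 - 47\right) \left(-12 + 36\right) = 4 - 2016 = -2012$)
$42606 + \left(W{\left(\frac{1}{-5},-1 \right)} + N\right)^{2} = 42606 + \left(\left(-12 + \frac{1}{-5} \left(-1\right)\right) - 2012\right)^{2} = 42606 + \left(\left(-12 - - \frac{1}{5}\right) - 2012\right)^{2} = 42606 + \left(\left(-12 + \frac{1}{5}\right) - 2012\right)^{2} = 42606 + \left(- \frac{59}{5} - 2012\right)^{2} = 42606 + \left(- \frac{10119}{5}\right)^{2} = 42606 + \frac{102394161}{25} = \frac{103459311}{25}$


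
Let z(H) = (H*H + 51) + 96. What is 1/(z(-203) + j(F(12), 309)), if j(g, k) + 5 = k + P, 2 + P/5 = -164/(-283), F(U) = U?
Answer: 283/11787770 ≈ 2.4008e-5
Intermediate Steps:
P = -2010/283 (P = -10 + 5*(-164/(-283)) = -10 + 5*(-164*(-1/283)) = -10 + 5*(164/283) = -10 + 820/283 = -2010/283 ≈ -7.1025)
j(g, k) = -3425/283 + k (j(g, k) = -5 + (k - 2010/283) = -5 + (-2010/283 + k) = -3425/283 + k)
z(H) = 147 + H² (z(H) = (H² + 51) + 96 = (51 + H²) + 96 = 147 + H²)
1/(z(-203) + j(F(12), 309)) = 1/((147 + (-203)²) + (-3425/283 + 309)) = 1/((147 + 41209) + 84022/283) = 1/(41356 + 84022/283) = 1/(11787770/283) = 283/11787770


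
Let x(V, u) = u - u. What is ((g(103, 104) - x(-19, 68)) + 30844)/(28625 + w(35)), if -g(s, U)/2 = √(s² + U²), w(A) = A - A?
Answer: 30844/28625 - 2*√857/5725 ≈ 1.0673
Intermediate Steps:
x(V, u) = 0
w(A) = 0
g(s, U) = -2*√(U² + s²) (g(s, U) = -2*√(s² + U²) = -2*√(U² + s²))
((g(103, 104) - x(-19, 68)) + 30844)/(28625 + w(35)) = ((-2*√(104² + 103²) - 1*0) + 30844)/(28625 + 0) = ((-2*√(10816 + 10609) + 0) + 30844)/28625 = ((-10*√857 + 0) + 30844)*(1/28625) = (-10*√857 + 30844)*(1/28625) = (30844 - 10*√857)*(1/28625) = 30844/28625 - 2*√857/5725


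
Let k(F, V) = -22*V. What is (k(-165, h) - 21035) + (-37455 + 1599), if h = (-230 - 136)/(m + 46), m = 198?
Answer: -56858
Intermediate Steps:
h = -3/2 (h = (-230 - 136)/(198 + 46) = -366/244 = -366*1/244 = -3/2 ≈ -1.5000)
(k(-165, h) - 21035) + (-37455 + 1599) = (-22*(-3/2) - 21035) + (-37455 + 1599) = (33 - 21035) - 35856 = -21002 - 35856 = -56858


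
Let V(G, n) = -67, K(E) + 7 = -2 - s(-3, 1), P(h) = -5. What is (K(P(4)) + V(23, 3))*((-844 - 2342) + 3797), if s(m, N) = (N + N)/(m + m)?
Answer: -138697/3 ≈ -46232.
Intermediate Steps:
s(m, N) = N/m (s(m, N) = (2*N)/((2*m)) = (2*N)*(1/(2*m)) = N/m)
K(E) = -26/3 (K(E) = -7 + (-2 - 1/(-3)) = -7 + (-2 - (-1)/3) = -7 + (-2 - 1*(-⅓)) = -7 + (-2 + ⅓) = -7 - 5/3 = -26/3)
(K(P(4)) + V(23, 3))*((-844 - 2342) + 3797) = (-26/3 - 67)*((-844 - 2342) + 3797) = -227*(-3186 + 3797)/3 = -227/3*611 = -138697/3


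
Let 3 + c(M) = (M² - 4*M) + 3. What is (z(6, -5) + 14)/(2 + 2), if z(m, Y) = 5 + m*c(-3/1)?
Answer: 145/4 ≈ 36.250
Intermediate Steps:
c(M) = M² - 4*M (c(M) = -3 + ((M² - 4*M) + 3) = -3 + (3 + M² - 4*M) = M² - 4*M)
z(m, Y) = 5 + 21*m (z(m, Y) = 5 + m*((-3/1)*(-4 - 3/1)) = 5 + m*((-3*1)*(-4 - 3*1)) = 5 + m*(-3*(-4 - 3)) = 5 + m*(-3*(-7)) = 5 + m*21 = 5 + 21*m)
(z(6, -5) + 14)/(2 + 2) = ((5 + 21*6) + 14)/(2 + 2) = ((5 + 126) + 14)/4 = (131 + 14)*(¼) = 145*(¼) = 145/4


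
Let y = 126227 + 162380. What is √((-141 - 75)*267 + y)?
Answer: √230935 ≈ 480.56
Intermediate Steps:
y = 288607
√((-141 - 75)*267 + y) = √((-141 - 75)*267 + 288607) = √(-216*267 + 288607) = √(-57672 + 288607) = √230935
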